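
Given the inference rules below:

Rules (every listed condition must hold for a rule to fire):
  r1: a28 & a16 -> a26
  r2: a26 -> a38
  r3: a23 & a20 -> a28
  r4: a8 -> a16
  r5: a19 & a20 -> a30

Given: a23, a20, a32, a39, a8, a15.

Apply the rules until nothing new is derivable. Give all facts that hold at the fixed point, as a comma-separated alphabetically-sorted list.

a15, a16, a20, a23, a26, a28, a32, a38, a39, a8

Round 1: r3 [a23 & a20 -> a28]; r4 [a8 -> a16]. Adds a28, a16.
Round 2: r1 [a28 & a16 -> a26]. Adds a26.
Round 3: r2 [a26 -> a38]. Adds a38.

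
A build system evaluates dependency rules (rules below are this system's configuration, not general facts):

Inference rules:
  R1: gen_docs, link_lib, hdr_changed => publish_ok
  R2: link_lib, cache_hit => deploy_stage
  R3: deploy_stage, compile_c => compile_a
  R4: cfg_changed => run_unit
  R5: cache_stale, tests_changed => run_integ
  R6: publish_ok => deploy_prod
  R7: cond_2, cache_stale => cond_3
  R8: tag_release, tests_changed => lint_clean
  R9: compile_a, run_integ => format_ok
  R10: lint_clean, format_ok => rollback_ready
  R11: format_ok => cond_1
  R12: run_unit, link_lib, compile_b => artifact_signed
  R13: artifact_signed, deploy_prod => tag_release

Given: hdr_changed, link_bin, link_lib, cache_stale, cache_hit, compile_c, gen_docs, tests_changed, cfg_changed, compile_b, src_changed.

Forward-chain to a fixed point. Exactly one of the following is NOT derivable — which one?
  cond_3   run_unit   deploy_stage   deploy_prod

Round 1: R1 [gen_docs, link_lib, hdr_changed => publish_ok]; R2 [link_lib, cache_hit => deploy_stage]; R4 [cfg_changed => run_unit]; R5 [cache_stale, tests_changed => run_integ]. New: publish_ok, deploy_stage, run_unit, run_integ.
Round 2: R3 [deploy_stage, compile_c => compile_a]; R6 [publish_ok => deploy_prod]; R12 [run_unit, link_lib, compile_b => artifact_signed]. New: compile_a, deploy_prod, artifact_signed.
Round 3: R9 [compile_a, run_integ => format_ok]; R13 [artifact_signed, deploy_prod => tag_release]. New: format_ok, tag_release.
Round 4: R8 [tag_release, tests_changed => lint_clean]; R11 [format_ok => cond_1]. New: lint_clean, cond_1.
Round 5: R10 [lint_clean, format_ok => rollback_ready]. New: rollback_ready.
Derived: deploy_stage (round 1), run_unit (round 1), deploy_prod (round 2). cond_3 never appears in any round.

cond_3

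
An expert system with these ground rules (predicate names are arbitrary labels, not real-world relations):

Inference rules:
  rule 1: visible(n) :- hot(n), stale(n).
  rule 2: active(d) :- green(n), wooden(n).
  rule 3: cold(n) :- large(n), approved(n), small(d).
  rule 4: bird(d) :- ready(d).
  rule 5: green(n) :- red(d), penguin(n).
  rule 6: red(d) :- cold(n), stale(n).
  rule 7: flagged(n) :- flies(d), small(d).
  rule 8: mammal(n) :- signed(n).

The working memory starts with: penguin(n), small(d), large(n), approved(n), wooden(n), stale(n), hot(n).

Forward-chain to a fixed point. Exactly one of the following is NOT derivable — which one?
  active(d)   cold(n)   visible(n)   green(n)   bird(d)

bird(d)

Round 1 — rule 1, rule 3, derive visible(n), cold(n).
Round 2 — rule 6, derive red(d).
Round 3 — rule 5, derive green(n).
Round 4 — rule 2, derive active(d).
Derived: active(d) (round 4), cold(n) (round 1), green(n) (round 3), visible(n) (round 1). bird(d) never appears in any round.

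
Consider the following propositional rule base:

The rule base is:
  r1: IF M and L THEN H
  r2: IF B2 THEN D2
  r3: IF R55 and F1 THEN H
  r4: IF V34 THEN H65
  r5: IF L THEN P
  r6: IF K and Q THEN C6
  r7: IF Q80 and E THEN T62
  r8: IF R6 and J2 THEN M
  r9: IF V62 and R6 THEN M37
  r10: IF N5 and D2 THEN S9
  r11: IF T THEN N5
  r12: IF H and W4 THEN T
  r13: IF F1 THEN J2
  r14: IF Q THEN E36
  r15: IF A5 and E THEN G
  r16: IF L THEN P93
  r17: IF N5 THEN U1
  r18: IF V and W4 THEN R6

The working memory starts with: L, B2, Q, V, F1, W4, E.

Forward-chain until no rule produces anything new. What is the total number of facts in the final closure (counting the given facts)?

19

Round 1: r2 [IF B2 THEN D2]; r5 [IF L THEN P]; r13 [IF F1 THEN J2]; r14 [IF Q THEN E36]; r16 [IF L THEN P93]; r18 [IF V and W4 THEN R6]. New: D2, P, J2, E36, P93, R6.
Round 2: r8 [IF R6 and J2 THEN M]. New: M.
Round 3: r1 [IF M and L THEN H]. New: H.
Round 4: r12 [IF H and W4 THEN T]. New: T.
Round 5: r11 [IF T THEN N5]. New: N5.
Round 6: r10 [IF N5 and D2 THEN S9]; r17 [IF N5 THEN U1]. New: S9, U1.
Closure: {B2, D2, E, E36, F1, H, J2, L, M, N5, P, P93, Q, R6, S9, T, U1, V, W4} — 19 facts.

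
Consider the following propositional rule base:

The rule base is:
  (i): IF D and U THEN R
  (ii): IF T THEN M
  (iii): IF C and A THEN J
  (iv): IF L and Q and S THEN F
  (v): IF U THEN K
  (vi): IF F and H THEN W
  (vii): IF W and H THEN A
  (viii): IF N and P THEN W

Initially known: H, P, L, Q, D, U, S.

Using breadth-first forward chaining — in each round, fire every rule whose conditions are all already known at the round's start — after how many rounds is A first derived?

3

Round 1 — (i), (iv), (v), derive R, F, K.
Round 2 — (vi), derive W.
Round 3 — (vii), derive A.
A first appears in round 3.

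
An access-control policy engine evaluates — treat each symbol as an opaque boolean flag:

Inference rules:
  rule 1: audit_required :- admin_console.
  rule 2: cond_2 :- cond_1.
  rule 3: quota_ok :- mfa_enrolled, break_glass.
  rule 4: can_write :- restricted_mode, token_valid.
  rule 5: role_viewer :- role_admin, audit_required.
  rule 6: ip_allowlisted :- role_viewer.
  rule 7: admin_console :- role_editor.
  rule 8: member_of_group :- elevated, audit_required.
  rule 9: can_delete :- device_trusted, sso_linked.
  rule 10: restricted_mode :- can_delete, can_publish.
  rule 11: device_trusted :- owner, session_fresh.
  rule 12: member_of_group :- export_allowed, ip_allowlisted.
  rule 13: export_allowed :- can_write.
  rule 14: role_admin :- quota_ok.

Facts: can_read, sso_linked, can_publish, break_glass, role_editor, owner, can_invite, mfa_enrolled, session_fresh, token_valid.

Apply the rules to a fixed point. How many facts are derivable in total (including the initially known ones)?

[1] rule 3 [quota_ok :- mfa_enrolled, break_glass.]; rule 7 [admin_console :- role_editor.]; rule 11 [device_trusted :- owner, session_fresh.]. ⇒ new: quota_ok, admin_console, device_trusted.
[2] rule 1 [audit_required :- admin_console.]; rule 9 [can_delete :- device_trusted, sso_linked.]; rule 14 [role_admin :- quota_ok.]. ⇒ new: audit_required, can_delete, role_admin.
[3] rule 5 [role_viewer :- role_admin, audit_required.]; rule 10 [restricted_mode :- can_delete, can_publish.]. ⇒ new: role_viewer, restricted_mode.
[4] rule 4 [can_write :- restricted_mode, token_valid.]; rule 6 [ip_allowlisted :- role_viewer.]. ⇒ new: can_write, ip_allowlisted.
[5] rule 13 [export_allowed :- can_write.]. ⇒ new: export_allowed.
[6] rule 12 [member_of_group :- export_allowed, ip_allowlisted.]. ⇒ new: member_of_group.
Closure: {admin_console, audit_required, break_glass, can_delete, can_invite, can_publish, can_read, can_write, device_trusted, export_allowed, ip_allowlisted, member_of_group, mfa_enrolled, owner, quota_ok, restricted_mode, role_admin, role_editor, role_viewer, session_fresh, sso_linked, token_valid} — 22 facts.

22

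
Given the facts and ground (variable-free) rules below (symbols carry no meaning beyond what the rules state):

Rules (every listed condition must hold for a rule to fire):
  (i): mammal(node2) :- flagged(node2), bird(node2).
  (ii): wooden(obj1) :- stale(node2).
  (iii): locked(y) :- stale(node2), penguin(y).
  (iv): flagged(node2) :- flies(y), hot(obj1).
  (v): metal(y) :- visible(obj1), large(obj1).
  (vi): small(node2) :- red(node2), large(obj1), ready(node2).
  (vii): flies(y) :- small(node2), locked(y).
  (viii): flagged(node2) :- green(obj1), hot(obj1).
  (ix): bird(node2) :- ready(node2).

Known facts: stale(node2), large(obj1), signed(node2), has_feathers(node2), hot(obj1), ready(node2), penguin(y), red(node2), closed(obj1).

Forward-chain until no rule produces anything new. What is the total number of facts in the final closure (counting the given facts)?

16

Round 1 — (ii), (iii), (vi), (ix), derive wooden(obj1), locked(y), small(node2), bird(node2).
Round 2 — (vii), derive flies(y).
Round 3 — (iv), derive flagged(node2).
Round 4 — (i), derive mammal(node2).
Closure: {bird(node2), closed(obj1), flagged(node2), flies(y), has_feathers(node2), hot(obj1), large(obj1), locked(y), mammal(node2), penguin(y), ready(node2), red(node2), signed(node2), small(node2), stale(node2), wooden(obj1)} — 16 facts.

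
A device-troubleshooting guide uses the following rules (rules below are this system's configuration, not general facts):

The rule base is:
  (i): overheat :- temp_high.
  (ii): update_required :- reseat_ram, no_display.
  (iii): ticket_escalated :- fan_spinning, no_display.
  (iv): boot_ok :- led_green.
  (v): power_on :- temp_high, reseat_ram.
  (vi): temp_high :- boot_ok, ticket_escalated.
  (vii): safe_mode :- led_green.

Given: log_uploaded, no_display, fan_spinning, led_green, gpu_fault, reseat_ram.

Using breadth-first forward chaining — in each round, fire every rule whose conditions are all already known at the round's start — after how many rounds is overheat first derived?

Round 1: (ii) [update_required :- reseat_ram, no_display.]; (iii) [ticket_escalated :- fan_spinning, no_display.]; (iv) [boot_ok :- led_green.]; (vii) [safe_mode :- led_green.]. Adds update_required, ticket_escalated, boot_ok, safe_mode.
Round 2: (vi) [temp_high :- boot_ok, ticket_escalated.]. Adds temp_high.
Round 3: (i) [overheat :- temp_high.]; (v) [power_on :- temp_high, reseat_ram.]. Adds overheat, power_on.
overheat first appears in round 3.

3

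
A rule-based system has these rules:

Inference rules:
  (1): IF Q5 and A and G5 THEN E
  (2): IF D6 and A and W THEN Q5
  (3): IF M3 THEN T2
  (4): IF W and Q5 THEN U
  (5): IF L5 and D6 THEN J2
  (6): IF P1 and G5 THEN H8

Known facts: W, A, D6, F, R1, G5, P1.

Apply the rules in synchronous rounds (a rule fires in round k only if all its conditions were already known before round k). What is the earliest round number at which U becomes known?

Round 1 — (2), (6), derive Q5, H8.
Round 2 — (1), (4), derive E, U.
U first appears in round 2.

2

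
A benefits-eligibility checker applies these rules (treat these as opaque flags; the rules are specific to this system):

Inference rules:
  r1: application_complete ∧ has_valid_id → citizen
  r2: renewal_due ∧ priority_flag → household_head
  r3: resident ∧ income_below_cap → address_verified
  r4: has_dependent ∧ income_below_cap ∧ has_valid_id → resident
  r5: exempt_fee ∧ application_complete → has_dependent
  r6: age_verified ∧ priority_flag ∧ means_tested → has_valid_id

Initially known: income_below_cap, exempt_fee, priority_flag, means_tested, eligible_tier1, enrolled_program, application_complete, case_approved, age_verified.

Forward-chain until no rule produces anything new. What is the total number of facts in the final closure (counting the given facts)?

Round 1: r5 [exempt_fee ∧ application_complete → has_dependent]; r6 [age_verified ∧ priority_flag ∧ means_tested → has_valid_id]. New: has_dependent, has_valid_id.
Round 2: r1 [application_complete ∧ has_valid_id → citizen]; r4 [has_dependent ∧ income_below_cap ∧ has_valid_id → resident]. New: citizen, resident.
Round 3: r3 [resident ∧ income_below_cap → address_verified]. New: address_verified.
Closure: {address_verified, age_verified, application_complete, case_approved, citizen, eligible_tier1, enrolled_program, exempt_fee, has_dependent, has_valid_id, income_below_cap, means_tested, priority_flag, resident} — 14 facts.

14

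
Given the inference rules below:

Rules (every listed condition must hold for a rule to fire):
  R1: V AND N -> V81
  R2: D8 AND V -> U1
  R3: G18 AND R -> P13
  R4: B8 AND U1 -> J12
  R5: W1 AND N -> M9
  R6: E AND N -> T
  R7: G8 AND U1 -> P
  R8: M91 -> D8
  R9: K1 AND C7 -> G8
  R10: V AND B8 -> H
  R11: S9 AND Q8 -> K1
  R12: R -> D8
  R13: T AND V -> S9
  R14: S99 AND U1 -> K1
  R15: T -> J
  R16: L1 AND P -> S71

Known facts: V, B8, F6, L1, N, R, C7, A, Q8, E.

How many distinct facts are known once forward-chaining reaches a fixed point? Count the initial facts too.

Round 1: R1 [V AND N -> V81]; R6 [E AND N -> T]; R10 [V AND B8 -> H]; R12 [R -> D8]. Adds V81, T, H, D8.
Round 2: R2 [D8 AND V -> U1]; R13 [T AND V -> S9]; R15 [T -> J]. Adds U1, S9, J.
Round 3: R4 [B8 AND U1 -> J12]; R11 [S9 AND Q8 -> K1]. Adds J12, K1.
Round 4: R9 [K1 AND C7 -> G8]. Adds G8.
Round 5: R7 [G8 AND U1 -> P]. Adds P.
Round 6: R16 [L1 AND P -> S71]. Adds S71.
Closure: {A, B8, C7, D8, E, F6, G8, H, J, J12, K1, L1, N, P, Q8, R, S71, S9, T, U1, V, V81} — 22 facts.

22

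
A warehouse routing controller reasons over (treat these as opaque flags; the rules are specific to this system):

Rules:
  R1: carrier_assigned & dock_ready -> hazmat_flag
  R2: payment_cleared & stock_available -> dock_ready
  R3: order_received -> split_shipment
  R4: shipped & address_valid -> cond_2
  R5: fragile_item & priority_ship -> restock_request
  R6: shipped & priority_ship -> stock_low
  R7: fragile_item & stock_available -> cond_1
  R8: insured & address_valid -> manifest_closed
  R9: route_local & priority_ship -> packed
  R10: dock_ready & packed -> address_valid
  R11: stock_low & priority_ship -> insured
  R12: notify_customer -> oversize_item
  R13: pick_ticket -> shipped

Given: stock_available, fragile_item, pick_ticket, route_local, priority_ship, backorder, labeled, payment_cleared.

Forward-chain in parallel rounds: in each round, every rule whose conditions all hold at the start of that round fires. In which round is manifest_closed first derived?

[1] R2 [payment_cleared & stock_available -> dock_ready]; R5 [fragile_item & priority_ship -> restock_request]; R7 [fragile_item & stock_available -> cond_1]; R9 [route_local & priority_ship -> packed]; R13 [pick_ticket -> shipped]. ⇒ new: dock_ready, restock_request, cond_1, packed, shipped.
[2] R6 [shipped & priority_ship -> stock_low]; R10 [dock_ready & packed -> address_valid]. ⇒ new: stock_low, address_valid.
[3] R4 [shipped & address_valid -> cond_2]; R11 [stock_low & priority_ship -> insured]. ⇒ new: cond_2, insured.
[4] R8 [insured & address_valid -> manifest_closed]. ⇒ new: manifest_closed.
manifest_closed first appears in round 4.

4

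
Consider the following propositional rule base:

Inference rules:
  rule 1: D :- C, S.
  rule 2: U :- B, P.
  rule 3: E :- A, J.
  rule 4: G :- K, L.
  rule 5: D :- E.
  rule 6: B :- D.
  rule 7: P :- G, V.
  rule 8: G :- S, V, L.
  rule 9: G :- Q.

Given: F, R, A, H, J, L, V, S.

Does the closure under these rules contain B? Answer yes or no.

yes

[1] rule 3 [E :- A, J.]; rule 8 [G :- S, V, L.]. ⇒ new: E, G.
[2] rule 5 [D :- E.]; rule 7 [P :- G, V.]. ⇒ new: D, P.
[3] rule 6 [B :- D.]. ⇒ new: B.
[4] rule 2 [U :- B, P.]. ⇒ new: U.
B appears in round 3, so it is derivable.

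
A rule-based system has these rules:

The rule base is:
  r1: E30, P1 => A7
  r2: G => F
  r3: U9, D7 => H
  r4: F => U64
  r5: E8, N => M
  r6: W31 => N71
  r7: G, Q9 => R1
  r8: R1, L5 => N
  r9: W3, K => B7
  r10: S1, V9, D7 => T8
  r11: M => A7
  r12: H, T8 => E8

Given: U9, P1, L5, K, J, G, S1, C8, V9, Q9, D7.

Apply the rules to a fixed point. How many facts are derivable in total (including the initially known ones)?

20

Round 1: r2 [G => F]; r3 [U9, D7 => H]; r7 [G, Q9 => R1]; r10 [S1, V9, D7 => T8]. New: F, H, R1, T8.
Round 2: r4 [F => U64]; r8 [R1, L5 => N]; r12 [H, T8 => E8]. New: U64, N, E8.
Round 3: r5 [E8, N => M]. New: M.
Round 4: r11 [M => A7]. New: A7.
Closure: {A7, C8, D7, E8, F, G, H, J, K, L5, M, N, P1, Q9, R1, S1, T8, U64, U9, V9} — 20 facts.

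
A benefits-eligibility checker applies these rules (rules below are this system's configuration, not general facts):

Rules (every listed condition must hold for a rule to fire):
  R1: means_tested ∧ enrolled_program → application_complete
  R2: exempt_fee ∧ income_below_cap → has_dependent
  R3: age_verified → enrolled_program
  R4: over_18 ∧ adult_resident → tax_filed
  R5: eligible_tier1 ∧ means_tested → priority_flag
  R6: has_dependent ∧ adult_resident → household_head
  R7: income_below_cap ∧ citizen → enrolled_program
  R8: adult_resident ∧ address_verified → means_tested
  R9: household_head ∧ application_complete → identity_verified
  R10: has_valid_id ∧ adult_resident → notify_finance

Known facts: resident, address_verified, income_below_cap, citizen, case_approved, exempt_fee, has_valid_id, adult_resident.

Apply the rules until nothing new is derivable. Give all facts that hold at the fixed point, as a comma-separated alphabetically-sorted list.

address_verified, adult_resident, application_complete, case_approved, citizen, enrolled_program, exempt_fee, has_dependent, has_valid_id, household_head, identity_verified, income_below_cap, means_tested, notify_finance, resident

Round 1: R2 [exempt_fee ∧ income_below_cap → has_dependent]; R7 [income_below_cap ∧ citizen → enrolled_program]; R8 [adult_resident ∧ address_verified → means_tested]; R10 [has_valid_id ∧ adult_resident → notify_finance]. New: has_dependent, enrolled_program, means_tested, notify_finance.
Round 2: R1 [means_tested ∧ enrolled_program → application_complete]; R6 [has_dependent ∧ adult_resident → household_head]. New: application_complete, household_head.
Round 3: R9 [household_head ∧ application_complete → identity_verified]. New: identity_verified.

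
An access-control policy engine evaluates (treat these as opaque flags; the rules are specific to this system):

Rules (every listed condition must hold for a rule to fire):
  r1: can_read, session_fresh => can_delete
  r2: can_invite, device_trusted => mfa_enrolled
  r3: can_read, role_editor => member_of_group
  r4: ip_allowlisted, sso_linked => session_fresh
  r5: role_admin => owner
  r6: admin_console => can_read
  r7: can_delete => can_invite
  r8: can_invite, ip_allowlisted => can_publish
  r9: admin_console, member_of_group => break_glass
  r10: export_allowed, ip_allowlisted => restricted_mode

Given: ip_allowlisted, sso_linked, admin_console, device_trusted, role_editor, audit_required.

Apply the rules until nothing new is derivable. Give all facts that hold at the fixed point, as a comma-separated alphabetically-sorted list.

[1] r4 [ip_allowlisted, sso_linked => session_fresh]; r6 [admin_console => can_read]. ⇒ new: session_fresh, can_read.
[2] r1 [can_read, session_fresh => can_delete]; r3 [can_read, role_editor => member_of_group]. ⇒ new: can_delete, member_of_group.
[3] r7 [can_delete => can_invite]; r9 [admin_console, member_of_group => break_glass]. ⇒ new: can_invite, break_glass.
[4] r2 [can_invite, device_trusted => mfa_enrolled]; r8 [can_invite, ip_allowlisted => can_publish]. ⇒ new: mfa_enrolled, can_publish.

admin_console, audit_required, break_glass, can_delete, can_invite, can_publish, can_read, device_trusted, ip_allowlisted, member_of_group, mfa_enrolled, role_editor, session_fresh, sso_linked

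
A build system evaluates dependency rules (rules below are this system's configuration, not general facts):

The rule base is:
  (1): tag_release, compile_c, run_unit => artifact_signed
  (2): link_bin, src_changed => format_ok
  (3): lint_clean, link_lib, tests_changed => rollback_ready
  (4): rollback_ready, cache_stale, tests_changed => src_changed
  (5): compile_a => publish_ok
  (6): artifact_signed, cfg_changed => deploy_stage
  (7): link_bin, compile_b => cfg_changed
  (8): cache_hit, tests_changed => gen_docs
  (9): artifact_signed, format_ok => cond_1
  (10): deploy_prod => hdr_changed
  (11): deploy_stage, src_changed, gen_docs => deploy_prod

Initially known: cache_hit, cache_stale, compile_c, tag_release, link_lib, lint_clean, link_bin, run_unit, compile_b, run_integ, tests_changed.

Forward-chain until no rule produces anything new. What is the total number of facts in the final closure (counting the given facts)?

21

Round 1 — (1), (3), (7), (8), derive artifact_signed, rollback_ready, cfg_changed, gen_docs.
Round 2 — (4), (6), derive src_changed, deploy_stage.
Round 3 — (2), (11), derive format_ok, deploy_prod.
Round 4 — (9), (10), derive cond_1, hdr_changed.
Closure: {artifact_signed, cache_hit, cache_stale, cfg_changed, compile_b, compile_c, cond_1, deploy_prod, deploy_stage, format_ok, gen_docs, hdr_changed, link_bin, link_lib, lint_clean, rollback_ready, run_integ, run_unit, src_changed, tag_release, tests_changed} — 21 facts.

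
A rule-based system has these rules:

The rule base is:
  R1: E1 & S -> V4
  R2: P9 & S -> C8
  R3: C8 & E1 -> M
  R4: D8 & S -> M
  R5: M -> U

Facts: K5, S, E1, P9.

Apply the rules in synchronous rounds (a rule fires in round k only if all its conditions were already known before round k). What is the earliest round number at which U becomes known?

Round 1 fires R1, R2, giving V4, C8.
Round 2 fires R3, giving M.
Round 3 fires R5, giving U.
U first appears in round 3.

3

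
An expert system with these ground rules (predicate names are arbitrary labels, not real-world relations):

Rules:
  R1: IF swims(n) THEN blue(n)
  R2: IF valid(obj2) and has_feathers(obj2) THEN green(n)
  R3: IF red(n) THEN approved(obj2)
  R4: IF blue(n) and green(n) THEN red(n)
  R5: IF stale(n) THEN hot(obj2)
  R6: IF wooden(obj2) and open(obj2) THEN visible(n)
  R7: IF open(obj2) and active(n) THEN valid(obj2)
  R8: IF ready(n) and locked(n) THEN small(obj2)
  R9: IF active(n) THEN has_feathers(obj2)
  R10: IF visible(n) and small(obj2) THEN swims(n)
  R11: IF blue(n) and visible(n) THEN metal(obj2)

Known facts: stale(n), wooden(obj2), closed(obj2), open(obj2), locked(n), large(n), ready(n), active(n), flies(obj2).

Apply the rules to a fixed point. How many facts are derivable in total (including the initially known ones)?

20

Round 1: R5 [IF stale(n) THEN hot(obj2)]; R6 [IF wooden(obj2) and open(obj2) THEN visible(n)]; R7 [IF open(obj2) and active(n) THEN valid(obj2)]; R8 [IF ready(n) and locked(n) THEN small(obj2)]; R9 [IF active(n) THEN has_feathers(obj2)]. New: hot(obj2), visible(n), valid(obj2), small(obj2), has_feathers(obj2).
Round 2: R2 [IF valid(obj2) and has_feathers(obj2) THEN green(n)]; R10 [IF visible(n) and small(obj2) THEN swims(n)]. New: green(n), swims(n).
Round 3: R1 [IF swims(n) THEN blue(n)]. New: blue(n).
Round 4: R4 [IF blue(n) and green(n) THEN red(n)]; R11 [IF blue(n) and visible(n) THEN metal(obj2)]. New: red(n), metal(obj2).
Round 5: R3 [IF red(n) THEN approved(obj2)]. New: approved(obj2).
Closure: {active(n), approved(obj2), blue(n), closed(obj2), flies(obj2), green(n), has_feathers(obj2), hot(obj2), large(n), locked(n), metal(obj2), open(obj2), ready(n), red(n), small(obj2), stale(n), swims(n), valid(obj2), visible(n), wooden(obj2)} — 20 facts.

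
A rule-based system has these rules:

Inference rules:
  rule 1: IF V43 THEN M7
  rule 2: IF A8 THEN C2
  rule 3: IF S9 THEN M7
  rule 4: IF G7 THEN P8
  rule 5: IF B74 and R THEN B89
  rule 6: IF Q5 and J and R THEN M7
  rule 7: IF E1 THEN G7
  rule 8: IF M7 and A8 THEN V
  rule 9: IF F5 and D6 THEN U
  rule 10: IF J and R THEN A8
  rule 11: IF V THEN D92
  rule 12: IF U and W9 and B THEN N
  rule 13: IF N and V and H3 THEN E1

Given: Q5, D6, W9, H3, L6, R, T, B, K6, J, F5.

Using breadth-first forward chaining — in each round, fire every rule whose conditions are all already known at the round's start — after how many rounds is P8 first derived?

Round 1 — rule 6, rule 9, rule 10, derive M7, U, A8.
Round 2 — rule 2, rule 8, rule 12, derive C2, V, N.
Round 3 — rule 11, rule 13, derive D92, E1.
Round 4 — rule 7, derive G7.
Round 5 — rule 4, derive P8.
P8 first appears in round 5.

5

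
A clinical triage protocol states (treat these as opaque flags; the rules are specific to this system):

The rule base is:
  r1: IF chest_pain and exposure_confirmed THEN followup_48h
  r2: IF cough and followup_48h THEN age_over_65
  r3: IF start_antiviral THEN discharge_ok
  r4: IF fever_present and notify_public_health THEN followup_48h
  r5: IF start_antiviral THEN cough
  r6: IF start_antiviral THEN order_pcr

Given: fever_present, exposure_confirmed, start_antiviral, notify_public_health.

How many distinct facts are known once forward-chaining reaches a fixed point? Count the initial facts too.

9

Round 1 — r3, r4, r5, r6, derive discharge_ok, followup_48h, cough, order_pcr.
Round 2 — r2, derive age_over_65.
Closure: {age_over_65, cough, discharge_ok, exposure_confirmed, fever_present, followup_48h, notify_public_health, order_pcr, start_antiviral} — 9 facts.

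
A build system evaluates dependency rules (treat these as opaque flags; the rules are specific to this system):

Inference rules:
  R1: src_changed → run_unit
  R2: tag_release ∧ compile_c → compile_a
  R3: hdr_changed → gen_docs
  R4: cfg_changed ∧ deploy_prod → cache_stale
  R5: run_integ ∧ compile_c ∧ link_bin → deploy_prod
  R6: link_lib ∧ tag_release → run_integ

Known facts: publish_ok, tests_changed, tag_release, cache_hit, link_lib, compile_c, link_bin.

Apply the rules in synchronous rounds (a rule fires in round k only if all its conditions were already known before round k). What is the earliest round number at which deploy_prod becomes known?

Round 1 fires R2, R6, giving compile_a, run_integ.
Round 2 fires R5, giving deploy_prod.
deploy_prod first appears in round 2.

2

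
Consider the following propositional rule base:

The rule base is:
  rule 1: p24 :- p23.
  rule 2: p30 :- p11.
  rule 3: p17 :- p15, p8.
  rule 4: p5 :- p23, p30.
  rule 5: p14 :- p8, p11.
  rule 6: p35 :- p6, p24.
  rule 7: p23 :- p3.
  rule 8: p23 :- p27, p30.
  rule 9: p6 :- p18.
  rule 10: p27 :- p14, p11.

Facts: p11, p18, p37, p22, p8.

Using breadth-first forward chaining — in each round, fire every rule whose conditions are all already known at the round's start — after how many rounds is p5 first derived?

4

Round 1 — rule 2, rule 5, rule 9, derive p30, p14, p6.
Round 2 — rule 10, derive p27.
Round 3 — rule 8, derive p23.
Round 4 — rule 1, rule 4, derive p24, p5.
p5 first appears in round 4.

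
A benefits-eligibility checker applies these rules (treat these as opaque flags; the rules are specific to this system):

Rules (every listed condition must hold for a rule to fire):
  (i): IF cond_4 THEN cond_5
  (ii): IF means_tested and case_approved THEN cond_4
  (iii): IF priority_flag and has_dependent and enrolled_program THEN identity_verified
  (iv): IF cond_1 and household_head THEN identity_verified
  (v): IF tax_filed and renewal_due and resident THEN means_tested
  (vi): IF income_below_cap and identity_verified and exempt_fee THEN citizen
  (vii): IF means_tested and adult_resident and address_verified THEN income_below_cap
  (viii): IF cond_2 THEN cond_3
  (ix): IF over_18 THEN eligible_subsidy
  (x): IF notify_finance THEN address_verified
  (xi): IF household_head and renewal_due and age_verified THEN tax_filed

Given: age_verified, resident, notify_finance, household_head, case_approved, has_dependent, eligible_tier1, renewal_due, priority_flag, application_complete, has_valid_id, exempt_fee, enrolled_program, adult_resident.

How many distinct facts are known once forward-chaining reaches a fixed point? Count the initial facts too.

22

Round 1: (iii) [IF priority_flag and has_dependent and enrolled_program THEN identity_verified]; (x) [IF notify_finance THEN address_verified]; (xi) [IF household_head and renewal_due and age_verified THEN tax_filed]. New: identity_verified, address_verified, tax_filed.
Round 2: (v) [IF tax_filed and renewal_due and resident THEN means_tested]. New: means_tested.
Round 3: (ii) [IF means_tested and case_approved THEN cond_4]; (vii) [IF means_tested and adult_resident and address_verified THEN income_below_cap]. New: cond_4, income_below_cap.
Round 4: (i) [IF cond_4 THEN cond_5]; (vi) [IF income_below_cap and identity_verified and exempt_fee THEN citizen]. New: cond_5, citizen.
Closure: {address_verified, adult_resident, age_verified, application_complete, case_approved, citizen, cond_4, cond_5, eligible_tier1, enrolled_program, exempt_fee, has_dependent, has_valid_id, household_head, identity_verified, income_below_cap, means_tested, notify_finance, priority_flag, renewal_due, resident, tax_filed} — 22 facts.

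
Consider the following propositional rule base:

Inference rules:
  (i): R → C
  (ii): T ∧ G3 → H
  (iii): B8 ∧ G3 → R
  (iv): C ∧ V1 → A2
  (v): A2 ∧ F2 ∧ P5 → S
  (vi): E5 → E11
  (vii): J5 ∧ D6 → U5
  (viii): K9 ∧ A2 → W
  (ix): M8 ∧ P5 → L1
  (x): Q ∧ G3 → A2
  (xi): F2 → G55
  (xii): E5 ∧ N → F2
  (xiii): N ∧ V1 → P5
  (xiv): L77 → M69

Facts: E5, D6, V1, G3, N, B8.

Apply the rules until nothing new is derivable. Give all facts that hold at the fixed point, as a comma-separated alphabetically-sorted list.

[1] (iii) [B8 ∧ G3 → R]; (vi) [E5 → E11]; (xii) [E5 ∧ N → F2]; (xiii) [N ∧ V1 → P5]. ⇒ new: R, E11, F2, P5.
[2] (i) [R → C]; (xi) [F2 → G55]. ⇒ new: C, G55.
[3] (iv) [C ∧ V1 → A2]. ⇒ new: A2.
[4] (v) [A2 ∧ F2 ∧ P5 → S]. ⇒ new: S.

A2, B8, C, D6, E11, E5, F2, G3, G55, N, P5, R, S, V1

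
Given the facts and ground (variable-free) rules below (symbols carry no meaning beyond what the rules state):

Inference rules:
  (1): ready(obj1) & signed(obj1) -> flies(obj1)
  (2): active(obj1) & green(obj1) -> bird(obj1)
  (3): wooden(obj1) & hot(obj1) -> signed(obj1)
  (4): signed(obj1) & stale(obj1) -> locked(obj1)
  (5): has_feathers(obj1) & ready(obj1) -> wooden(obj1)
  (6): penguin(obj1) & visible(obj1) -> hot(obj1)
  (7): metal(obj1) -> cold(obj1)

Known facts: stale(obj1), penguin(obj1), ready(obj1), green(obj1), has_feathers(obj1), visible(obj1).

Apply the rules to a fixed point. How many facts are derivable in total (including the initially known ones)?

11

[1] (5) [has_feathers(obj1) & ready(obj1) -> wooden(obj1)]; (6) [penguin(obj1) & visible(obj1) -> hot(obj1)]. ⇒ new: wooden(obj1), hot(obj1).
[2] (3) [wooden(obj1) & hot(obj1) -> signed(obj1)]. ⇒ new: signed(obj1).
[3] (1) [ready(obj1) & signed(obj1) -> flies(obj1)]; (4) [signed(obj1) & stale(obj1) -> locked(obj1)]. ⇒ new: flies(obj1), locked(obj1).
Closure: {flies(obj1), green(obj1), has_feathers(obj1), hot(obj1), locked(obj1), penguin(obj1), ready(obj1), signed(obj1), stale(obj1), visible(obj1), wooden(obj1)} — 11 facts.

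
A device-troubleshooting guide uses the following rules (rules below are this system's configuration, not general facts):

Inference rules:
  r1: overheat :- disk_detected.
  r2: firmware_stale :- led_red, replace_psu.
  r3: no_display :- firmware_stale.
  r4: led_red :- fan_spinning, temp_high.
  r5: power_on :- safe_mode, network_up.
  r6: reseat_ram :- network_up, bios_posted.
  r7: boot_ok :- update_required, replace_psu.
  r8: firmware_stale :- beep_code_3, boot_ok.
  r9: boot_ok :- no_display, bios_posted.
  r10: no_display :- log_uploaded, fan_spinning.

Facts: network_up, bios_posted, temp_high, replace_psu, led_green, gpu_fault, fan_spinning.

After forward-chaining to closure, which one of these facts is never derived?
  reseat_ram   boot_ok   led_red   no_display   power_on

power_on

Round 1: r4 [led_red :- fan_spinning, temp_high.]; r6 [reseat_ram :- network_up, bios_posted.]. Adds led_red, reseat_ram.
Round 2: r2 [firmware_stale :- led_red, replace_psu.]. Adds firmware_stale.
Round 3: r3 [no_display :- firmware_stale.]. Adds no_display.
Round 4: r9 [boot_ok :- no_display, bios_posted.]. Adds boot_ok.
Derived: boot_ok (round 4), reseat_ram (round 1), no_display (round 3), led_red (round 1). power_on never appears in any round.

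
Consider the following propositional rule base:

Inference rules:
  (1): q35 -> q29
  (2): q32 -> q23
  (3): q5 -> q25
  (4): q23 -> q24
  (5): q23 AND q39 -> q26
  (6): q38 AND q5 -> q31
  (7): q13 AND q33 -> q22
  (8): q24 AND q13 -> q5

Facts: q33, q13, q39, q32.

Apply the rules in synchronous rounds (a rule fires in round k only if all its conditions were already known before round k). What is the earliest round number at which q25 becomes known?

4

Round 1 fires (2), (7), giving q23, q22.
Round 2 fires (4), (5), giving q24, q26.
Round 3 fires (8), giving q5.
Round 4 fires (3), giving q25.
q25 first appears in round 4.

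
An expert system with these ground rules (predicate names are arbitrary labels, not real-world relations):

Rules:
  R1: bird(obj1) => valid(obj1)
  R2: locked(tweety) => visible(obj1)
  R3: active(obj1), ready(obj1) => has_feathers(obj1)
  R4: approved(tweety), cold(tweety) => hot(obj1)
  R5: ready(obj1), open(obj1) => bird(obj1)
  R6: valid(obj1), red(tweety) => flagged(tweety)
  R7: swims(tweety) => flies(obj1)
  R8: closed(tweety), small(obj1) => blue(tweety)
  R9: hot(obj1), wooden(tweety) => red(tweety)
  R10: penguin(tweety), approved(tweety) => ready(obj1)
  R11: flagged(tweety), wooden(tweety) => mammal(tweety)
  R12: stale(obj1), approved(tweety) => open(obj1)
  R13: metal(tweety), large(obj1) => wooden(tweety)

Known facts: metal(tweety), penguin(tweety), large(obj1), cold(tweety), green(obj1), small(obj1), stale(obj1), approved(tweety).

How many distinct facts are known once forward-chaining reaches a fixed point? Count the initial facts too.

Round 1: R4 [approved(tweety), cold(tweety) => hot(obj1)]; R10 [penguin(tweety), approved(tweety) => ready(obj1)]; R12 [stale(obj1), approved(tweety) => open(obj1)]; R13 [metal(tweety), large(obj1) => wooden(tweety)]. New: hot(obj1), ready(obj1), open(obj1), wooden(tweety).
Round 2: R5 [ready(obj1), open(obj1) => bird(obj1)]; R9 [hot(obj1), wooden(tweety) => red(tweety)]. New: bird(obj1), red(tweety).
Round 3: R1 [bird(obj1) => valid(obj1)]. New: valid(obj1).
Round 4: R6 [valid(obj1), red(tweety) => flagged(tweety)]. New: flagged(tweety).
Round 5: R11 [flagged(tweety), wooden(tweety) => mammal(tweety)]. New: mammal(tweety).
Closure: {approved(tweety), bird(obj1), cold(tweety), flagged(tweety), green(obj1), hot(obj1), large(obj1), mammal(tweety), metal(tweety), open(obj1), penguin(tweety), ready(obj1), red(tweety), small(obj1), stale(obj1), valid(obj1), wooden(tweety)} — 17 facts.

17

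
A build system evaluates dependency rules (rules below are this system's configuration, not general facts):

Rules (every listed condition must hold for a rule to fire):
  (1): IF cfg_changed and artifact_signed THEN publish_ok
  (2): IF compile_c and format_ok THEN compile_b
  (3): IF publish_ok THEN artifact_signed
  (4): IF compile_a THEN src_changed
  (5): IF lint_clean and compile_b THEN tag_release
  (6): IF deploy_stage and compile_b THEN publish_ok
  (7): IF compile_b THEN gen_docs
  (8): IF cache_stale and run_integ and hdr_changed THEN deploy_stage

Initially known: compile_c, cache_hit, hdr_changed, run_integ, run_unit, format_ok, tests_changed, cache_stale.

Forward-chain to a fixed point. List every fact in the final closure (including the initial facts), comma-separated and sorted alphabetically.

artifact_signed, cache_hit, cache_stale, compile_b, compile_c, deploy_stage, format_ok, gen_docs, hdr_changed, publish_ok, run_integ, run_unit, tests_changed

[1] (2) [IF compile_c and format_ok THEN compile_b]; (8) [IF cache_stale and run_integ and hdr_changed THEN deploy_stage]. ⇒ new: compile_b, deploy_stage.
[2] (6) [IF deploy_stage and compile_b THEN publish_ok]; (7) [IF compile_b THEN gen_docs]. ⇒ new: publish_ok, gen_docs.
[3] (3) [IF publish_ok THEN artifact_signed]. ⇒ new: artifact_signed.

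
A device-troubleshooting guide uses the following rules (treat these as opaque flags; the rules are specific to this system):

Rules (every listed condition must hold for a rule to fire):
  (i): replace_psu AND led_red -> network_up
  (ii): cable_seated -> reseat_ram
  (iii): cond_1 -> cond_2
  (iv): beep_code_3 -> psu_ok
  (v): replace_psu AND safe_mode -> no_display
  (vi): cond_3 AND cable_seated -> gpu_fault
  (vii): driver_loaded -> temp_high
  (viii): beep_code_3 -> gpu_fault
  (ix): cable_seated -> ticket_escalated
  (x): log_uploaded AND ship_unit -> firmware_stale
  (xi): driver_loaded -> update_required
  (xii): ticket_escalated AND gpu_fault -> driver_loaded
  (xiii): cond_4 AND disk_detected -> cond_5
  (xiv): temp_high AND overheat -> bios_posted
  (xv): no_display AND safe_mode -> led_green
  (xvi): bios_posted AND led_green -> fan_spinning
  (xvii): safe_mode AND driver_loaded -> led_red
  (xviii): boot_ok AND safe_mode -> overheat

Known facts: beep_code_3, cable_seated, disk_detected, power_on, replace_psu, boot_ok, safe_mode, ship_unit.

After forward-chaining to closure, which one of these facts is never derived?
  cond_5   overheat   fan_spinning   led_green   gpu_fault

cond_5

Round 1: (ii) [cable_seated -> reseat_ram]; (iv) [beep_code_3 -> psu_ok]; (v) [replace_psu AND safe_mode -> no_display]; (viii) [beep_code_3 -> gpu_fault]; (ix) [cable_seated -> ticket_escalated]; (xviii) [boot_ok AND safe_mode -> overheat]. Adds reseat_ram, psu_ok, no_display, gpu_fault, ticket_escalated, overheat.
Round 2: (xii) [ticket_escalated AND gpu_fault -> driver_loaded]; (xv) [no_display AND safe_mode -> led_green]. Adds driver_loaded, led_green.
Round 3: (vii) [driver_loaded -> temp_high]; (xi) [driver_loaded -> update_required]; (xvii) [safe_mode AND driver_loaded -> led_red]. Adds temp_high, update_required, led_red.
Round 4: (i) [replace_psu AND led_red -> network_up]; (xiv) [temp_high AND overheat -> bios_posted]. Adds network_up, bios_posted.
Round 5: (xvi) [bios_posted AND led_green -> fan_spinning]. Adds fan_spinning.
Derived: fan_spinning (round 5), gpu_fault (round 1), led_green (round 2), overheat (round 1). cond_5 never appears in any round.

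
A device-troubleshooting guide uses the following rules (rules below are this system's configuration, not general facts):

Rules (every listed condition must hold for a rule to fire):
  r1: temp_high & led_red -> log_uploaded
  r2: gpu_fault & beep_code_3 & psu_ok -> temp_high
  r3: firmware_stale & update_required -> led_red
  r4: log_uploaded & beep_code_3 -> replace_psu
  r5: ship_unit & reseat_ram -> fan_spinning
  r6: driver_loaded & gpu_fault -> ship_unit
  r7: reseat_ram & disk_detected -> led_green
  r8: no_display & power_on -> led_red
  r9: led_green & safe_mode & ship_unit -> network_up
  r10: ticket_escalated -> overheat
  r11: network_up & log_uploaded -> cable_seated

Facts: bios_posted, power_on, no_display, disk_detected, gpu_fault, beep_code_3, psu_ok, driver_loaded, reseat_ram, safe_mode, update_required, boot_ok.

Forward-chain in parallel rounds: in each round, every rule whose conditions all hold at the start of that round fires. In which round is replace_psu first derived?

3

Round 1: r2 [gpu_fault & beep_code_3 & psu_ok -> temp_high]; r6 [driver_loaded & gpu_fault -> ship_unit]; r7 [reseat_ram & disk_detected -> led_green]; r8 [no_display & power_on -> led_red]. New: temp_high, ship_unit, led_green, led_red.
Round 2: r1 [temp_high & led_red -> log_uploaded]; r5 [ship_unit & reseat_ram -> fan_spinning]; r9 [led_green & safe_mode & ship_unit -> network_up]. New: log_uploaded, fan_spinning, network_up.
Round 3: r4 [log_uploaded & beep_code_3 -> replace_psu]; r11 [network_up & log_uploaded -> cable_seated]. New: replace_psu, cable_seated.
replace_psu first appears in round 3.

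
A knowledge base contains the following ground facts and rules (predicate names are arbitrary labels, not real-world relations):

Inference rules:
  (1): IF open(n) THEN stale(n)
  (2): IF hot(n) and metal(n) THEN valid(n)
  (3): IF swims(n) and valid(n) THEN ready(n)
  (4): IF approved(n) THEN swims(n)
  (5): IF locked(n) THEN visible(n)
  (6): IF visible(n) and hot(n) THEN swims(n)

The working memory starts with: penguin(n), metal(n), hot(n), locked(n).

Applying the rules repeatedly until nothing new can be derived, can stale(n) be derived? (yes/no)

no

Round 1: (2) [IF hot(n) and metal(n) THEN valid(n)]; (5) [IF locked(n) THEN visible(n)]. Adds valid(n), visible(n).
Round 2: (6) [IF visible(n) and hot(n) THEN swims(n)]. Adds swims(n).
Round 3: (3) [IF swims(n) and valid(n) THEN ready(n)]. Adds ready(n).
Fixed point reached. stale(n) is concluded only by (1); (1) needs open(n) (never derived).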